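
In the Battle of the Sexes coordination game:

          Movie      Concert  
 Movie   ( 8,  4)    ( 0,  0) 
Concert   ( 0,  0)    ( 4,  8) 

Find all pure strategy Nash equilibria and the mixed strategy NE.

Pure NE: (Movie, Movie) and (Concert, Concert); Mixed NE: p = 0.6667, q = 0.3333

Work:
Check pure NE:
(Movie, Movie): (8, 4) - no unilateral deviation beneficial
(Concert, Concert): (4, 8) - no unilateral deviation beneficial
Mixed NE: P1 plays Movie with p = 0.6667, P2 plays Movie with q = 0.3333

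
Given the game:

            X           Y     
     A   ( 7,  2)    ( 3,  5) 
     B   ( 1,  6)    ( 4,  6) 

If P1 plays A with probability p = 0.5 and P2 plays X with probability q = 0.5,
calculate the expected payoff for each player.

E[P1] = 3.75, E[P2] = 4.75

Work:
E[P1] = p·q·π₁(A,X) + p·(1-q)·π₁(A,Y) + (1-p)·q·π₁(B,X) + (1-p)·(1-q)·π₁(B,Y)
= 0.5·0.5·7 + 0.5·0.5·3 + 0.5·0.5·1 + 0.5·0.5·4
= 3.75

E[P2] = 4.75 (similar calculation)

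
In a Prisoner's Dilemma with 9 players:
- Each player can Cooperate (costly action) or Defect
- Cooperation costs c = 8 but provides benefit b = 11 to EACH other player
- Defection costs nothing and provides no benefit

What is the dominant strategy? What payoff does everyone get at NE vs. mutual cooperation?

Dominant: Defect; NE payoff = 0; Coop payoff = 80

Work:
Defect dominates (saves cost c = 8, benefit to others is external)
NE: All defect → everyone gets 0
If all cooperate: each receives (8)×11 - 8 = 80
Social dilemma: 80 > 0 but NE gives 0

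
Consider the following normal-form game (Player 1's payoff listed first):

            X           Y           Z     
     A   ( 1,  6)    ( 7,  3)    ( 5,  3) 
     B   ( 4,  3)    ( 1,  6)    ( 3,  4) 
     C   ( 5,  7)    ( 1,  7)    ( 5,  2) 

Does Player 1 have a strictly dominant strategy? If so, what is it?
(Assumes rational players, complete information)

No strictly dominant strategy exists for Player 1

Work:
A strategy strictly dominates another if it gives a strictly higher payoff against every opponent action. Compare each pair of P1's strategies column-by-column:
  A vs B: [1 vs 4, 7 vs 1, 5 vs 3] → A does not strictly dominate B (column X: 1 ≤ 4)
  A vs C: [1 vs 5, 7 vs 1, 5 vs 5] → A does not strictly dominate C (column X: 1 ≤ 5)
  B vs A: [4 vs 1, 1 vs 7, 3 vs 5] → B does not strictly dominate A (column Y: 1 ≤ 7)
  B vs C: [4 vs 5, 1 vs 1, 3 vs 5] → B does not strictly dominate C (column X: 4 ≤ 5)
  C vs A: [5 vs 1, 1 vs 7, 5 vs 5] → C does not strictly dominate A (column Y: 1 ≤ 7)
  C vs B: [5 vs 4, 1 vs 1, 5 vs 3] → C does not strictly dominate B (column Y: 1 ≤ 1)
No single strategy strictly dominates all others → no strictly dominant strategy.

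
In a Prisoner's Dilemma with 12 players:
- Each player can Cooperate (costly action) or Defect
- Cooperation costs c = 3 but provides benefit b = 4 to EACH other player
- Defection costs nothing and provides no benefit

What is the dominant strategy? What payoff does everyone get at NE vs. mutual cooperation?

Dominant: Defect; NE payoff = 0; Coop payoff = 41

Work:
Defect dominates (saves cost c = 3, benefit to others is external)
NE: All defect → everyone gets 0
If all cooperate: each receives (11)×4 - 3 = 41
Social dilemma: 41 > 0 but NE gives 0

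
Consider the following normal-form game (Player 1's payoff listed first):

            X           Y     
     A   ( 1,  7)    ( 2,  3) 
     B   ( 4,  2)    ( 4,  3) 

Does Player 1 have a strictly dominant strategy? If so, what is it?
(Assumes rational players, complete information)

Yes, Player 1's strictly dominant strategy is B

Work:
A strategy strictly dominates another if it gives a strictly higher payoff against every opponent action. Compare each pair of P1's strategies column-by-column:
  A vs B: [1 vs 4, 2 vs 4] → A does not strictly dominate B (column X: 1 ≤ 4)
  B vs A: [4 vs 1, 4 vs 2] → B strictly dominates A
B strictly dominates every other strategy → strictly dominant.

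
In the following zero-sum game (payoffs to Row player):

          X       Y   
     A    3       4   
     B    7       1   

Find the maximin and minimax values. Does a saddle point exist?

Maximin = 3, Minimax = 4, Saddle: False

Work:
Row minimums: [3, 1] → maximin = 3
Column maximums: [7, 4] → minimax = 4
No saddle point (maximin ≠ minimax). Mixed strategy needed.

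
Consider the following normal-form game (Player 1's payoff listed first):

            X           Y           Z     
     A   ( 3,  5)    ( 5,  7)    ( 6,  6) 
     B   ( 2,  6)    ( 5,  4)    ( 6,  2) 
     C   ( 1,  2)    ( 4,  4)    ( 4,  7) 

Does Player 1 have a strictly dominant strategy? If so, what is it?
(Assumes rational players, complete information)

No strictly dominant strategy exists for Player 1

Work:
A strategy strictly dominates another if it gives a strictly higher payoff against every opponent action. Compare each pair of P1's strategies column-by-column:
  A vs B: [3 vs 2, 5 vs 5, 6 vs 6] → A does not strictly dominate B (column Y: 5 ≤ 5)
  A vs C: [3 vs 1, 5 vs 4, 6 vs 4] → A strictly dominates C
  B vs A: [2 vs 3, 5 vs 5, 6 vs 6] → B does not strictly dominate A (column X: 2 ≤ 3)
  B vs C: [2 vs 1, 5 vs 4, 6 vs 4] → B strictly dominates C
  C vs A: [1 vs 3, 4 vs 5, 4 vs 6] → C does not strictly dominate A (column X: 1 ≤ 3)
  C vs B: [1 vs 2, 4 vs 5, 4 vs 6] → C does not strictly dominate B (column X: 1 ≤ 2)
No single strategy strictly dominates all others → no strictly dominant strategy.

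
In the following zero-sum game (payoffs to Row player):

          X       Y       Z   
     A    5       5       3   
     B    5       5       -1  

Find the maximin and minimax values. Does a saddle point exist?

Maximin = 3, Minimax = 3, Saddle: True

Work:
Row minimums: [3, -1] → maximin = 3
Column maximums: [5, 5, 3] → minimax = 3
Saddle point exists! Game value = 3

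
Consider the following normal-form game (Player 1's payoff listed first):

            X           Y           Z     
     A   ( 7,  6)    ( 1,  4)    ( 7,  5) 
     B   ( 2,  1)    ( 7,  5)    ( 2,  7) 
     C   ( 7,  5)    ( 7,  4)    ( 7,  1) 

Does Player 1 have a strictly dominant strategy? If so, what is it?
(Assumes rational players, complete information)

No strictly dominant strategy exists for Player 1

Work:
A strategy strictly dominates another if it gives a strictly higher payoff against every opponent action. Compare each pair of P1's strategies column-by-column:
  A vs B: [7 vs 2, 1 vs 7, 7 vs 2] → A does not strictly dominate B (column Y: 1 ≤ 7)
  A vs C: [7 vs 7, 1 vs 7, 7 vs 7] → A does not strictly dominate C (column X: 7 ≤ 7)
  B vs A: [2 vs 7, 7 vs 1, 2 vs 7] → B does not strictly dominate A (column X: 2 ≤ 7)
  B vs C: [2 vs 7, 7 vs 7, 2 vs 7] → B does not strictly dominate C (column X: 2 ≤ 7)
  C vs A: [7 vs 7, 7 vs 1, 7 vs 7] → C does not strictly dominate A (column X: 7 ≤ 7)
  C vs B: [7 vs 2, 7 vs 7, 7 vs 2] → C does not strictly dominate B (column Y: 7 ≤ 7)
No single strategy strictly dominates all others → no strictly dominant strategy.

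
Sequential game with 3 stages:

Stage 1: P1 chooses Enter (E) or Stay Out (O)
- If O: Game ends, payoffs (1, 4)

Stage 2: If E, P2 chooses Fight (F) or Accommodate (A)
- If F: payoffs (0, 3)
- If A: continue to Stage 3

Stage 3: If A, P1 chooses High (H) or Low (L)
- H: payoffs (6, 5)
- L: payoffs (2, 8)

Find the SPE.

SPE: (E, A, H); Outcome (6, 5)

Work:
Stage 3: P1 chooses H (6 vs 2)
Stage 2: P2: F->3, A->5 (anticipating H). Choose A
Stage 1: P1: O->1, E->6 (anticipating A, H). Choose E
SPE path: E -> A -> H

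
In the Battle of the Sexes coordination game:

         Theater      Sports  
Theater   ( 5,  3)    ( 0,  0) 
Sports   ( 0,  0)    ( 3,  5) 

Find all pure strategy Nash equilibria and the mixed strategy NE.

Pure NE: (Theater, Theater) and (Sports, Sports); Mixed NE: p = 0.625, q = 0.375

Work:
Check pure NE:
(Theater, Theater): (5, 3) - no unilateral deviation beneficial
(Sports, Sports): (3, 5) - no unilateral deviation beneficial
Mixed NE: P1 plays Theater with p = 0.625, P2 plays Theater with q = 0.375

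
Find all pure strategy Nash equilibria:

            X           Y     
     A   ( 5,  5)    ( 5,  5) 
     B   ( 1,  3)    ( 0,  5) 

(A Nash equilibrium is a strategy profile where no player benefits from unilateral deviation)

Nash equilibrium: (A, X), (A, Y)

Work:
Best responses:
  P1 vs X: payoffs [5, 1] → best response A (payoff 5)
  P1 vs Y: payoffs [5, 0] → best response A (payoff 5)
  P2 vs A: payoffs [5, 5] → best response X/Y (payoff 5)
  P2 vs B: payoffs [3, 5] → best response Y (payoff 5)
Mutual best responses: (A,X), (A,Y) → Nash equilibria.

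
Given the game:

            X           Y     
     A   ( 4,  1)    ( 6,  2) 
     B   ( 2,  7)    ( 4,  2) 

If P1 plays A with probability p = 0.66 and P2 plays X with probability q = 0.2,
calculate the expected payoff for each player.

E[P1] = 4.92, E[P2] = 2.208

Work:
E[P1] = p·q·π₁(A,X) + p·(1-q)·π₁(A,Y) + (1-p)·q·π₁(B,X) + (1-p)·(1-q)·π₁(B,Y)
= 0.66·0.2·4 + 0.66·0.8·6 + 0.34·0.2·2 + 0.34·0.8·4
= 4.92

E[P2] = 2.208 (similar calculation)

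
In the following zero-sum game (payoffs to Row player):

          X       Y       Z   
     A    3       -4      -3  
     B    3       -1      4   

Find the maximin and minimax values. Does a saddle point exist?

Maximin = -1, Minimax = -1, Saddle: True

Work:
Row minimums: [-4, -1] → maximin = -1
Column maximums: [3, -1, 4] → minimax = -1
Saddle point exists! Game value = -1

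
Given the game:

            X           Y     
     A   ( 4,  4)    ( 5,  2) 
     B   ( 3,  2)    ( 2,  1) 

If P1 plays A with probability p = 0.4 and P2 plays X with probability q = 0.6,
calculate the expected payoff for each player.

E[P1] = 3.32, E[P2] = 2.24

Work:
E[P1] = p·q·π₁(A,X) + p·(1-q)·π₁(A,Y) + (1-p)·q·π₁(B,X) + (1-p)·(1-q)·π₁(B,Y)
= 0.4·0.6·4 + 0.4·0.4·5 + 0.6·0.6·3 + 0.6·0.4·2
= 3.32

E[P2] = 2.24 (similar calculation)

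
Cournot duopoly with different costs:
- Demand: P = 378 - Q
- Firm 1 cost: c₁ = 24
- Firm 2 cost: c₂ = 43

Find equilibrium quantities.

q₁* = 124.33, q₂* = 105.33

Work:
Reaction: q₁ = (378 - 24 - q₂)/2
Reaction: q₂ = (378 - 43 - q₁)/2
Solve simultaneously:
q₁* = (378 - 2×24 + 43)/3 = 124.33
q₂* = (378 - 2×43 + 24)/3 = 105.33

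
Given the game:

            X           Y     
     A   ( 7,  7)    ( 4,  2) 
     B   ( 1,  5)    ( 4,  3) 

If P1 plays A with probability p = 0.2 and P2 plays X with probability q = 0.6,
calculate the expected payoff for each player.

E[P1] = 2.92, E[P2] = 4.36

Work:
E[P1] = p·q·π₁(A,X) + p·(1-q)·π₁(A,Y) + (1-p)·q·π₁(B,X) + (1-p)·(1-q)·π₁(B,Y)
= 0.2·0.6·7 + 0.2·0.4·4 + 0.8·0.6·1 + 0.8·0.4·4
= 2.92

E[P2] = 4.36 (similar calculation)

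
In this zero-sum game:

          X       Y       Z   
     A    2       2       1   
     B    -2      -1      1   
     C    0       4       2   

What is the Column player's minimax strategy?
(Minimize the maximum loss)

Column should play X or Z (all achieve the minimum), value = 2

Work:
Column player minimizes Row's maximum payoff:
Column X: max payoff to Row = 2
Column Y: max payoff to Row = 4
Column Z: max payoff to Row = 2
Minimum is 2, achieved by columns X, Z (tied).
Each of X or Z is a minimax strategy.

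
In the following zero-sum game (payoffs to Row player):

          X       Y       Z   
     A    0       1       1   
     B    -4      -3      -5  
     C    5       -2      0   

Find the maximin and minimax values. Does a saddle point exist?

Maximin = 0, Minimax = 1, Saddle: False

Work:
Row minimums: [0, -5, -2] → maximin = 0
Column maximums: [5, 1, 1] → minimax = 1
No saddle point (maximin ≠ minimax). Mixed strategy needed.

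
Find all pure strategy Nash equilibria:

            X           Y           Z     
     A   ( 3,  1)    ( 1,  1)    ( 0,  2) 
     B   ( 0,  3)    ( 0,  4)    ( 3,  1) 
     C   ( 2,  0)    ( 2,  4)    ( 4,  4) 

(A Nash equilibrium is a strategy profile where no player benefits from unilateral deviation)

Nash equilibrium: (C, Y), (C, Z)

Work:
Best responses:
  P1 vs X: payoffs [3, 0, 2] → best response A (payoff 3)
  P1 vs Y: payoffs [1, 0, 2] → best response C (payoff 2)
  P1 vs Z: payoffs [0, 3, 4] → best response C (payoff 4)
  P2 vs A: payoffs [1, 1, 2] → best response Z (payoff 2)
  P2 vs B: payoffs [3, 4, 1] → best response Y (payoff 4)
  P2 vs C: payoffs [0, 4, 4] → best response Y/Z (payoff 4)
Mutual best responses: (C,Y), (C,Z) → Nash equilibria.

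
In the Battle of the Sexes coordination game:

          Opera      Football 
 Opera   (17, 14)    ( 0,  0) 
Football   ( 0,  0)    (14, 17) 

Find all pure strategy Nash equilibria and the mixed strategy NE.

Pure NE: (Opera, Opera) and (Football, Football); Mixed NE: p = 0.5484, q = 0.4516

Work:
Check pure NE:
(Opera, Opera): (17, 14) - no unilateral deviation beneficial
(Football, Football): (14, 17) - no unilateral deviation beneficial
Mixed NE: P1 plays Opera with p = 0.5484, P2 plays Opera with q = 0.4516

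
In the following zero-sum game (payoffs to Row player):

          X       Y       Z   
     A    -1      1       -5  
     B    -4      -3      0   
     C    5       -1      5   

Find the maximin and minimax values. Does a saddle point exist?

Maximin = -1, Minimax = 1, Saddle: False

Work:
Row minimums: [-5, -4, -1] → maximin = -1
Column maximums: [5, 1, 5] → minimax = 1
No saddle point (maximin ≠ minimax). Mixed strategy needed.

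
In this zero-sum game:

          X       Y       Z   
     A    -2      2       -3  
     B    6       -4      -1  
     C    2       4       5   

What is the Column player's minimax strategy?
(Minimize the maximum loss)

Column should play Y, value = 4

Work:
Column player minimizes Row's maximum payoff:
Column X: max payoff to Row = 6
Column Y: max payoff to Row = 4
Column Z: max payoff to Row = 5
Minimum is 4, achieved by column Y.
Minimax strategy: Y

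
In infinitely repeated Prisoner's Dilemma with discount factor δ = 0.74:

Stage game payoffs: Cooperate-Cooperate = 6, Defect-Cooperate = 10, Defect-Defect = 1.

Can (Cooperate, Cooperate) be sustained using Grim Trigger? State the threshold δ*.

δ* = 0.4444; since δ = 0.74 ≥ 0.4444, cooperation can be sustained

Work:
For Grim Trigger:
Cooperate forever: 6/(1-δ)
Defect then punished: 10 + 1·δ/(1-δ)
Need: 6/(1-δ) ≥ 10 + 1·δ/(1-δ)
Solving: δ ≥ (T-R)/(T-P) = (10-6)/(10-1) = 0.4444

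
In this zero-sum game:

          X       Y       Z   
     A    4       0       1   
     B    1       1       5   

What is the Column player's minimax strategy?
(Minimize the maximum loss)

Column should play Y, value = 1

Work:
Column player minimizes Row's maximum payoff:
Column X: max payoff to Row = 4
Column Y: max payoff to Row = 1
Column Z: max payoff to Row = 5
Minimum is 1, achieved by column Y.
Minimax strategy: Y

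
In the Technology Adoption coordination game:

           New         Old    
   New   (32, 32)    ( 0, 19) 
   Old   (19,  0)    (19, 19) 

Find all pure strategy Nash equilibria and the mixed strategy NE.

Pure NE: (New, New) and (Old, Old); Mixed NE: p = 0.5938, q = 0.5938

Work:
Check pure NE:
(New, New): (32, 32) - no unilateral deviation beneficial
(Old, Old): (19, 19) - no unilateral deviation beneficial
Mixed NE: P1 plays New with p = 0.5938, P2 plays New with q = 0.5938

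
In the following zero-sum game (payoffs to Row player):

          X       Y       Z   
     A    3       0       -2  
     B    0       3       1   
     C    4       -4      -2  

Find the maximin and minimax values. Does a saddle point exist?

Maximin = 0, Minimax = 1, Saddle: False

Work:
Row minimums: [-2, 0, -4] → maximin = 0
Column maximums: [4, 3, 1] → minimax = 1
No saddle point (maximin ≠ minimax). Mixed strategy needed.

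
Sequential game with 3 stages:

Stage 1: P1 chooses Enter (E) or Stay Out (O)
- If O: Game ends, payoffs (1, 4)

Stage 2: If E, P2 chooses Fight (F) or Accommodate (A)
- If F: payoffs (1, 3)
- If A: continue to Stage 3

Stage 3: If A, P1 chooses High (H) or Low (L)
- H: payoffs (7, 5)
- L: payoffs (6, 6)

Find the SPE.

SPE: (E, A, H); Outcome (7, 5)

Work:
Stage 3: P1 chooses H (7 vs 6)
Stage 2: P2: F->3, A->5 (anticipating H). Choose A
Stage 1: P1: O->1, E->7 (anticipating A, H). Choose E
SPE path: E -> A -> H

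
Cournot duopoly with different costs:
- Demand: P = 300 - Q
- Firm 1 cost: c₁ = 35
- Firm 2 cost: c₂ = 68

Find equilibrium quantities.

q₁* = 99.33, q₂* = 66.33

Work:
Reaction: q₁ = (300 - 35 - q₂)/2
Reaction: q₂ = (300 - 68 - q₁)/2
Solve simultaneously:
q₁* = (300 - 2×35 + 68)/3 = 99.33
q₂* = (300 - 2×68 + 35)/3 = 66.33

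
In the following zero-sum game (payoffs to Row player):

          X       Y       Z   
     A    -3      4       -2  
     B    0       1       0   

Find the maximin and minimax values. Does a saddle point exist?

Maximin = 0, Minimax = 0, Saddle: True

Work:
Row minimums: [-3, 0] → maximin = 0
Column maximums: [0, 4, 0] → minimax = 0
Saddle point exists! Game value = 0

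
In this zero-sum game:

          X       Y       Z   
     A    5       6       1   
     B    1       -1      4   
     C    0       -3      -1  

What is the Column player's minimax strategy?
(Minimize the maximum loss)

Column should play Z, value = 4

Work:
Column player minimizes Row's maximum payoff:
Column X: max payoff to Row = 5
Column Y: max payoff to Row = 6
Column Z: max payoff to Row = 4
Minimum is 4, achieved by column Z.
Minimax strategy: Z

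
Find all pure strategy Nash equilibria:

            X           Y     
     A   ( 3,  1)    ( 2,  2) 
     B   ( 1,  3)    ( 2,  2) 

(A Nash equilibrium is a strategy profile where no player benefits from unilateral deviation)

Nash equilibrium: (A, Y)

Work:
Best responses:
  P1 vs X: payoffs [3, 1] → best response A (payoff 3)
  P1 vs Y: payoffs [2, 2] → best response A/B (payoff 2)
  P2 vs A: payoffs [1, 2] → best response Y (payoff 2)
  P2 vs B: payoffs [3, 2] → best response X (payoff 3)
Mutual best responses: (A,Y) → Nash equilibria.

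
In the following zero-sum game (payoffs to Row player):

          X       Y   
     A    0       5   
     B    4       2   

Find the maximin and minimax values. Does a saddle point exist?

Maximin = 2, Minimax = 4, Saddle: False

Work:
Row minimums: [0, 2] → maximin = 2
Column maximums: [4, 5] → minimax = 4
No saddle point (maximin ≠ minimax). Mixed strategy needed.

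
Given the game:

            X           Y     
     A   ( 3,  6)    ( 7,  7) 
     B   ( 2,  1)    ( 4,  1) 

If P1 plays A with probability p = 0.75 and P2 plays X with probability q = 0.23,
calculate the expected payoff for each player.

E[P1] = 5.445, E[P2] = 5.3275

Work:
E[P1] = p·q·π₁(A,X) + p·(1-q)·π₁(A,Y) + (1-p)·q·π₁(B,X) + (1-p)·(1-q)·π₁(B,Y)
= 0.75·0.23·3 + 0.75·0.77·7 + 0.25·0.23·2 + 0.25·0.77·4
= 5.445

E[P2] = 5.3275 (similar calculation)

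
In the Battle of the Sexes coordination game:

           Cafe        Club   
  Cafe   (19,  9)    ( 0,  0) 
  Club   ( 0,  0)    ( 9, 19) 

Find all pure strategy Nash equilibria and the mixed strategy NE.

Pure NE: (Cafe, Cafe) and (Club, Club); Mixed NE: p = 0.6786, q = 0.3214

Work:
Check pure NE:
(Cafe, Cafe): (19, 9) - no unilateral deviation beneficial
(Club, Club): (9, 19) - no unilateral deviation beneficial
Mixed NE: P1 plays Cafe with p = 0.6786, P2 plays Cafe with q = 0.3214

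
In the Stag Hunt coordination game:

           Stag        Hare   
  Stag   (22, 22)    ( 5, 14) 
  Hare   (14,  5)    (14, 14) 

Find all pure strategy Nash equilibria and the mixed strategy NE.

Pure NE: (Stag, Stag) and (Hare, Hare); Mixed NE: p = 0.5294, q = 0.5294

Work:
Check pure NE:
(Stag, Stag): (22, 22) - no unilateral deviation beneficial
(Hare, Hare): (14, 14) - no unilateral deviation beneficial
Mixed NE: P1 plays Stag with p = 0.5294, P2 plays Stag with q = 0.5294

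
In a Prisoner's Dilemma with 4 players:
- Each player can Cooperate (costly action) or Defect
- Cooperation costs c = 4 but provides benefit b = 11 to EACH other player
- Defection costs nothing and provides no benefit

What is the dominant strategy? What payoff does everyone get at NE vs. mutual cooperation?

Dominant: Defect; NE payoff = 0; Coop payoff = 29

Work:
Defect dominates (saves cost c = 4, benefit to others is external)
NE: All defect → everyone gets 0
If all cooperate: each receives (3)×11 - 4 = 29
Social dilemma: 29 > 0 but NE gives 0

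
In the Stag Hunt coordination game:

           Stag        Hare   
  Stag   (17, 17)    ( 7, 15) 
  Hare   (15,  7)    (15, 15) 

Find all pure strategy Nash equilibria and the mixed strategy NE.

Pure NE: (Stag, Stag) and (Hare, Hare); Mixed NE: p = 0.8, q = 0.8

Work:
Check pure NE:
(Stag, Stag): (17, 17) - no unilateral deviation beneficial
(Hare, Hare): (15, 15) - no unilateral deviation beneficial
Mixed NE: P1 plays Stag with p = 0.8, P2 plays Stag with q = 0.8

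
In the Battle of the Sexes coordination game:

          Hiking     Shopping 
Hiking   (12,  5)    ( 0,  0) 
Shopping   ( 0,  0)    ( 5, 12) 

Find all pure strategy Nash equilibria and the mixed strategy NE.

Pure NE: (Hiking, Hiking) and (Shopping, Shopping); Mixed NE: p = 0.7059, q = 0.2941

Work:
Check pure NE:
(Hiking, Hiking): (12, 5) - no unilateral deviation beneficial
(Shopping, Shopping): (5, 12) - no unilateral deviation beneficial
Mixed NE: P1 plays Hiking with p = 0.7059, P2 plays Hiking with q = 0.2941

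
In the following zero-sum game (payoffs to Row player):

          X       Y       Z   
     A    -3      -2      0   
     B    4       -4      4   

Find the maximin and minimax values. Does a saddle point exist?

Maximin = -3, Minimax = -2, Saddle: False

Work:
Row minimums: [-3, -4] → maximin = -3
Column maximums: [4, -2, 4] → minimax = -2
No saddle point (maximin ≠ minimax). Mixed strategy needed.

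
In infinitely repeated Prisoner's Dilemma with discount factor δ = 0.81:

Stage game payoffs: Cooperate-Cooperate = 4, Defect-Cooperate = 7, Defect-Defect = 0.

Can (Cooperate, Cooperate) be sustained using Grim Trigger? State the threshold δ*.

δ* = 0.4286; since δ = 0.81 ≥ 0.4286, cooperation can be sustained

Work:
For Grim Trigger:
Cooperate forever: 4/(1-δ)
Defect then punished: 7 + 0·δ/(1-δ)
Need: 4/(1-δ) ≥ 7 + 0·δ/(1-δ)
Solving: δ ≥ (T-R)/(T-P) = (7-4)/(7-0) = 0.4286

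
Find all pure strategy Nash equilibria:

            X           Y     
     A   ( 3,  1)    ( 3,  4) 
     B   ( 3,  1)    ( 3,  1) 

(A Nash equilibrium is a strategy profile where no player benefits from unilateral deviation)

Nash equilibrium: (A, Y), (B, X), (B, Y)

Work:
Best responses:
  P1 vs X: payoffs [3, 3] → best response A/B (payoff 3)
  P1 vs Y: payoffs [3, 3] → best response A/B (payoff 3)
  P2 vs A: payoffs [1, 4] → best response Y (payoff 4)
  P2 vs B: payoffs [1, 1] → best response X/Y (payoff 1)
Mutual best responses: (A,Y), (B,X), (B,Y) → Nash equilibria.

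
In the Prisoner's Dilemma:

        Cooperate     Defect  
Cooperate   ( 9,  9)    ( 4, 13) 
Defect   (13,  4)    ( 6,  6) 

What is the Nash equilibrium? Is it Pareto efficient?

(Defect, Defect) is NE; not Pareto efficient

Work:
Defect dominates Cooperate for both players:
If P2 cooperates: Defect (13) > Cooperate (9)
If P2 defects: Defect (6) > Cooperate (4)
NE: (Defect, Defect) with payoff (6, 6)
But (Cooperate, Cooperate) = (9, 9) Pareto dominates (6, 6)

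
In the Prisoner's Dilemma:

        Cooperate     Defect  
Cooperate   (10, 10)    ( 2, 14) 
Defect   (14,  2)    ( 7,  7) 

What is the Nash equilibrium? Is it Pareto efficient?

(Defect, Defect) is NE; not Pareto efficient

Work:
Defect dominates Cooperate for both players:
If P2 cooperates: Defect (14) > Cooperate (10)
If P2 defects: Defect (7) > Cooperate (2)
NE: (Defect, Defect) with payoff (7, 7)
But (Cooperate, Cooperate) = (10, 10) Pareto dominates (7, 7)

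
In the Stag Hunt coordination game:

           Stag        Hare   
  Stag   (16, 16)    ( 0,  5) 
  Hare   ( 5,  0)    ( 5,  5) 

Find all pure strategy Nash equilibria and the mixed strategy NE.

Pure NE: (Stag, Stag) and (Hare, Hare); Mixed NE: p = 0.3125, q = 0.3125

Work:
Check pure NE:
(Stag, Stag): (16, 16) - no unilateral deviation beneficial
(Hare, Hare): (5, 5) - no unilateral deviation beneficial
Mixed NE: P1 plays Stag with p = 0.3125, P2 plays Stag with q = 0.3125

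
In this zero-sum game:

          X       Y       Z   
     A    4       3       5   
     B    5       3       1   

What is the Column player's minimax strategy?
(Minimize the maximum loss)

Column should play Y, value = 3

Work:
Column player minimizes Row's maximum payoff:
Column X: max payoff to Row = 5
Column Y: max payoff to Row = 3
Column Z: max payoff to Row = 5
Minimum is 3, achieved by column Y.
Minimax strategy: Y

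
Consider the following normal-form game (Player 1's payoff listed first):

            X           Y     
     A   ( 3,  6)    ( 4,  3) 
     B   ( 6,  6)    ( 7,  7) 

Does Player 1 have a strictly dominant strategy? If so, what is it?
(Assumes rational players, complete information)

Yes, Player 1's strictly dominant strategy is B

Work:
A strategy strictly dominates another if it gives a strictly higher payoff against every opponent action. Compare each pair of P1's strategies column-by-column:
  A vs B: [3 vs 6, 4 vs 7] → A does not strictly dominate B (column X: 3 ≤ 6)
  B vs A: [6 vs 3, 7 vs 4] → B strictly dominates A
B strictly dominates every other strategy → strictly dominant.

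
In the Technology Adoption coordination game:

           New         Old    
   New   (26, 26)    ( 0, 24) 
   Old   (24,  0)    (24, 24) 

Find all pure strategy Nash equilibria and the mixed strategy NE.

Pure NE: (New, New) and (Old, Old); Mixed NE: p = 0.9231, q = 0.9231

Work:
Check pure NE:
(New, New): (26, 26) - no unilateral deviation beneficial
(Old, Old): (24, 24) - no unilateral deviation beneficial
Mixed NE: P1 plays New with p = 0.9231, P2 plays New with q = 0.9231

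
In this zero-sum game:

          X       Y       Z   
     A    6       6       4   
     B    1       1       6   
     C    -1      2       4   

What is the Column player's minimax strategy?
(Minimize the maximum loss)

Column should play X or Y or Z (all achieve the minimum), value = 6

Work:
Column player minimizes Row's maximum payoff:
Column X: max payoff to Row = 6
Column Y: max payoff to Row = 6
Column Z: max payoff to Row = 6
Minimum is 6, achieved by columns X, Y, Z (tied).
Each of X or Y or Z is a minimax strategy.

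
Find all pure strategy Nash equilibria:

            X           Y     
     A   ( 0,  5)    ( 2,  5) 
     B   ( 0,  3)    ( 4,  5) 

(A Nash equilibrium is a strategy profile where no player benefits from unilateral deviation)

Nash equilibrium: (A, X), (B, Y)

Work:
Best responses:
  P1 vs X: payoffs [0, 0] → best response A/B (payoff 0)
  P1 vs Y: payoffs [2, 4] → best response B (payoff 4)
  P2 vs A: payoffs [5, 5] → best response X/Y (payoff 5)
  P2 vs B: payoffs [3, 5] → best response Y (payoff 5)
Mutual best responses: (A,X), (B,Y) → Nash equilibria.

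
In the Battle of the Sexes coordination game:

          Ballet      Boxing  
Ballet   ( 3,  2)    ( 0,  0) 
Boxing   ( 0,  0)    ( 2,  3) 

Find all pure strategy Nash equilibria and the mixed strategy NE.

Pure NE: (Ballet, Ballet) and (Boxing, Boxing); Mixed NE: p = 0.6, q = 0.4

Work:
Check pure NE:
(Ballet, Ballet): (3, 2) - no unilateral deviation beneficial
(Boxing, Boxing): (2, 3) - no unilateral deviation beneficial
Mixed NE: P1 plays Ballet with p = 0.6, P2 plays Ballet with q = 0.4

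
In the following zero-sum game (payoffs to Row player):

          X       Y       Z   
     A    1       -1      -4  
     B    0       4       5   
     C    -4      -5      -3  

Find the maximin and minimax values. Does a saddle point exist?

Maximin = 0, Minimax = 1, Saddle: False

Work:
Row minimums: [-4, 0, -5] → maximin = 0
Column maximums: [1, 4, 5] → minimax = 1
No saddle point (maximin ≠ minimax). Mixed strategy needed.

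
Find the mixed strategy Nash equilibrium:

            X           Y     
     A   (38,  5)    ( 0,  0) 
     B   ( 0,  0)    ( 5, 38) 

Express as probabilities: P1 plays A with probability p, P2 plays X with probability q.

p = 0.8837, q = 0.1163

Work:
Find probabilities that make opponent indifferent:
P2 chooses q to make P1 indifferent between A and B
P1 chooses p to make P2 indifferent between X and Y
Mixed NE: P1 plays (A: 0.8837, B: 0.1163), P2 plays (X: 0.1163, Y: 0.8837)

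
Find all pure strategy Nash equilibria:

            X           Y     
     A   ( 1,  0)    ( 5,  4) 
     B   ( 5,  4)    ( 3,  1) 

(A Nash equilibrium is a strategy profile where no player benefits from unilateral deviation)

Nash equilibrium: (A, Y), (B, X)

Work:
Best responses:
  P1 vs X: payoffs [1, 5] → best response B (payoff 5)
  P1 vs Y: payoffs [5, 3] → best response A (payoff 5)
  P2 vs A: payoffs [0, 4] → best response Y (payoff 4)
  P2 vs B: payoffs [4, 1] → best response X (payoff 4)
Mutual best responses: (A,Y), (B,X) → Nash equilibria.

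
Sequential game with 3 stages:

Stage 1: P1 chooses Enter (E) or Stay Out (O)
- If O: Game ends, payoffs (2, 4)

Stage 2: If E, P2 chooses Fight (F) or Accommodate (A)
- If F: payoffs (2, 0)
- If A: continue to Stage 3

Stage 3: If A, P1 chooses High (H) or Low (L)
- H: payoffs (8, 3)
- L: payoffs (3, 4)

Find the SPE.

SPE: (E, A, H); Outcome (8, 3)

Work:
Stage 3: P1 chooses H (8 vs 3)
Stage 2: P2: F->0, A->3 (anticipating H). Choose A
Stage 1: P1: O->2, E->8 (anticipating A, H). Choose E
SPE path: E -> A -> H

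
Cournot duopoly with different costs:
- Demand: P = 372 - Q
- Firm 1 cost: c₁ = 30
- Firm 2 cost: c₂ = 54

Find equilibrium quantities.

q₁* = 122.0, q₂* = 98.0

Work:
Reaction: q₁ = (372 - 30 - q₂)/2
Reaction: q₂ = (372 - 54 - q₁)/2
Solve simultaneously:
q₁* = (372 - 2×30 + 54)/3 = 122.0
q₂* = (372 - 2×54 + 30)/3 = 98.0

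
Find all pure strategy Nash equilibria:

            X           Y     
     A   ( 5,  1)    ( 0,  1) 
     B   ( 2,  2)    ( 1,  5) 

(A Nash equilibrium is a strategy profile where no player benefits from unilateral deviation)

Nash equilibrium: (A, X), (B, Y)

Work:
Best responses:
  P1 vs X: payoffs [5, 2] → best response A (payoff 5)
  P1 vs Y: payoffs [0, 1] → best response B (payoff 1)
  P2 vs A: payoffs [1, 1] → best response X/Y (payoff 1)
  P2 vs B: payoffs [2, 5] → best response Y (payoff 5)
Mutual best responses: (A,X), (B,Y) → Nash equilibria.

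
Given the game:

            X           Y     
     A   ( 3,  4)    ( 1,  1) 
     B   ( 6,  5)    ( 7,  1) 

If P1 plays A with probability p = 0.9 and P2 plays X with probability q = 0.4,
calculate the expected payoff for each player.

E[P1] = 2.28, E[P2] = 2.24

Work:
E[P1] = p·q·π₁(A,X) + p·(1-q)·π₁(A,Y) + (1-p)·q·π₁(B,X) + (1-p)·(1-q)·π₁(B,Y)
= 0.9·0.4·3 + 0.9·0.6·1 + 0.1·0.4·6 + 0.1·0.6·7
= 2.28

E[P2] = 2.24 (similar calculation)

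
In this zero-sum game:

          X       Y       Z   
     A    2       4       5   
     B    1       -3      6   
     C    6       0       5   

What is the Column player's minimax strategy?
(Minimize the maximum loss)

Column should play Y, value = 4

Work:
Column player minimizes Row's maximum payoff:
Column X: max payoff to Row = 6
Column Y: max payoff to Row = 4
Column Z: max payoff to Row = 6
Minimum is 4, achieved by column Y.
Minimax strategy: Y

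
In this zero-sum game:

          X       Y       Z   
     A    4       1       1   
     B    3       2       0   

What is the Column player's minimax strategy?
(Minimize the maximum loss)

Column should play Z, value = 1

Work:
Column player minimizes Row's maximum payoff:
Column X: max payoff to Row = 4
Column Y: max payoff to Row = 2
Column Z: max payoff to Row = 1
Minimum is 1, achieved by column Z.
Minimax strategy: Z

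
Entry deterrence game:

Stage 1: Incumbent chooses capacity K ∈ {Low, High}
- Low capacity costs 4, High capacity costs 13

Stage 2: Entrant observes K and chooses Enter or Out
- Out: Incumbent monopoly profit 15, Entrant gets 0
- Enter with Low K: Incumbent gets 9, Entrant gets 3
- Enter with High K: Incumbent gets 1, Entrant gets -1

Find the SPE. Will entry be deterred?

SPE: (Low, Enter|Low, Out|High); Entry not deterred. Incumbent net profit = 5, Entrant gets 3

Work:
After Low K: Entrant enters (3 > 0)
After High K: Entrant stays out (-1 < 0)
Incumbent: Low → 9−4=5, High → 15−13=2
Incumbent chooses Low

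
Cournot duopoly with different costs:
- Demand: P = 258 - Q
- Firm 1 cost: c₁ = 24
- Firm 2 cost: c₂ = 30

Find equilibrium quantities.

q₁* = 80.0, q₂* = 74.0

Work:
Reaction: q₁ = (258 - 24 - q₂)/2
Reaction: q₂ = (258 - 30 - q₁)/2
Solve simultaneously:
q₁* = (258 - 2×24 + 30)/3 = 80.0
q₂* = (258 - 2×30 + 24)/3 = 74.0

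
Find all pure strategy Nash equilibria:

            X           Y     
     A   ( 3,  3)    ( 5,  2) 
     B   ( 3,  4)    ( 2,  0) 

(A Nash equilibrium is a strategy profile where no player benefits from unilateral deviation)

Nash equilibrium: (A, X), (B, X)

Work:
Best responses:
  P1 vs X: payoffs [3, 3] → best response A/B (payoff 3)
  P1 vs Y: payoffs [5, 2] → best response A (payoff 5)
  P2 vs A: payoffs [3, 2] → best response X (payoff 3)
  P2 vs B: payoffs [4, 0] → best response X (payoff 4)
Mutual best responses: (A,X), (B,X) → Nash equilibria.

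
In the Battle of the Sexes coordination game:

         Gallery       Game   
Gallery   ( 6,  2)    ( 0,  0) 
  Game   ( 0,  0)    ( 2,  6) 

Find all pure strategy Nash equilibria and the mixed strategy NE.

Pure NE: (Gallery, Gallery) and (Game, Game); Mixed NE: p = 0.75, q = 0.25

Work:
Check pure NE:
(Gallery, Gallery): (6, 2) - no unilateral deviation beneficial
(Game, Game): (2, 6) - no unilateral deviation beneficial
Mixed NE: P1 plays Gallery with p = 0.75, P2 plays Gallery with q = 0.25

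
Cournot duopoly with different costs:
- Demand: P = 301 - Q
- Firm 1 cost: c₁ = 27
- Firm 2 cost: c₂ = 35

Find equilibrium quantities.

q₁* = 94.0, q₂* = 86.0

Work:
Reaction: q₁ = (301 - 27 - q₂)/2
Reaction: q₂ = (301 - 35 - q₁)/2
Solve simultaneously:
q₁* = (301 - 2×27 + 35)/3 = 94.0
q₂* = (301 - 2×35 + 27)/3 = 86.0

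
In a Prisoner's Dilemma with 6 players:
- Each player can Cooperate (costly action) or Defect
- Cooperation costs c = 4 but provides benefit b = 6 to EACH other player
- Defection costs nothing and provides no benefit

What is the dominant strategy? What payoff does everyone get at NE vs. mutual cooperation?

Dominant: Defect; NE payoff = 0; Coop payoff = 26

Work:
Defect dominates (saves cost c = 4, benefit to others is external)
NE: All defect → everyone gets 0
If all cooperate: each receives (5)×6 - 4 = 26
Social dilemma: 26 > 0 but NE gives 0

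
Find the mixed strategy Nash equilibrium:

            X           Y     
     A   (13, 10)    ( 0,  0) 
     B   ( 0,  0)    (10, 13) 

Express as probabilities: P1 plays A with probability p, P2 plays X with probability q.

p = 0.5652, q = 0.4348

Work:
Find probabilities that make opponent indifferent:
P2 chooses q to make P1 indifferent between A and B
P1 chooses p to make P2 indifferent between X and Y
Mixed NE: P1 plays (A: 0.5652, B: 0.4348), P2 plays (X: 0.4348, Y: 0.5652)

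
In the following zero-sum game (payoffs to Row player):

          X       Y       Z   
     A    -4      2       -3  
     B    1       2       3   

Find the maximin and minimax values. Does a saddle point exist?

Maximin = 1, Minimax = 1, Saddle: True

Work:
Row minimums: [-4, 1] → maximin = 1
Column maximums: [1, 2, 3] → minimax = 1
Saddle point exists! Game value = 1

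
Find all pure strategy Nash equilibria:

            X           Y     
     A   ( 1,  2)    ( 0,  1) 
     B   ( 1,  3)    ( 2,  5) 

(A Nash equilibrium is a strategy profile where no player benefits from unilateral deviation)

Nash equilibrium: (A, X), (B, Y)

Work:
Best responses:
  P1 vs X: payoffs [1, 1] → best response A/B (payoff 1)
  P1 vs Y: payoffs [0, 2] → best response B (payoff 2)
  P2 vs A: payoffs [2, 1] → best response X (payoff 2)
  P2 vs B: payoffs [3, 5] → best response Y (payoff 5)
Mutual best responses: (A,X), (B,Y) → Nash equilibria.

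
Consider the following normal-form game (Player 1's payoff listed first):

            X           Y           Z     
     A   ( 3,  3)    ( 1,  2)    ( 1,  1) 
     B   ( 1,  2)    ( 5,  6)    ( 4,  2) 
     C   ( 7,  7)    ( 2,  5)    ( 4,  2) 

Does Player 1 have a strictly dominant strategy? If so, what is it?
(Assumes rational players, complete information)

No strictly dominant strategy exists for Player 1

Work:
A strategy strictly dominates another if it gives a strictly higher payoff against every opponent action. Compare each pair of P1's strategies column-by-column:
  A vs B: [3 vs 1, 1 vs 5, 1 vs 4] → A does not strictly dominate B (column Y: 1 ≤ 5)
  A vs C: [3 vs 7, 1 vs 2, 1 vs 4] → A does not strictly dominate C (column X: 3 ≤ 7)
  B vs A: [1 vs 3, 5 vs 1, 4 vs 1] → B does not strictly dominate A (column X: 1 ≤ 3)
  B vs C: [1 vs 7, 5 vs 2, 4 vs 4] → B does not strictly dominate C (column X: 1 ≤ 7)
  C vs A: [7 vs 3, 2 vs 1, 4 vs 1] → C strictly dominates A
  C vs B: [7 vs 1, 2 vs 5, 4 vs 4] → C does not strictly dominate B (column Y: 2 ≤ 5)
No single strategy strictly dominates all others → no strictly dominant strategy.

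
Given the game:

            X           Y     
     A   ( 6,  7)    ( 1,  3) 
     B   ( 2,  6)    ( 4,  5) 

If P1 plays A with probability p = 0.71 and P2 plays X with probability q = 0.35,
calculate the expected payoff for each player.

E[P1] = 2.9095, E[P2] = 4.6755

Work:
E[P1] = p·q·π₁(A,X) + p·(1-q)·π₁(A,Y) + (1-p)·q·π₁(B,X) + (1-p)·(1-q)·π₁(B,Y)
= 0.71·0.35·6 + 0.71·0.65·1 + 0.29·0.35·2 + 0.29·0.65·4
= 2.9095

E[P2] = 4.6755 (similar calculation)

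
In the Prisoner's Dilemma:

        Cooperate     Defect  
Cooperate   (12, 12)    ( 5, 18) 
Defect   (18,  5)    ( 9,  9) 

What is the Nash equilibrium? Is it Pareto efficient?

(Defect, Defect) is NE; not Pareto efficient

Work:
Defect dominates Cooperate for both players:
If P2 cooperates: Defect (18) > Cooperate (12)
If P2 defects: Defect (9) > Cooperate (5)
NE: (Defect, Defect) with payoff (9, 9)
But (Cooperate, Cooperate) = (12, 12) Pareto dominates (9, 9)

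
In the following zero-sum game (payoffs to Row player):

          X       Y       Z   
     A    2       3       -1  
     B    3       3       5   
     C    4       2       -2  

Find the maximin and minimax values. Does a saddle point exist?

Maximin = 3, Minimax = 3, Saddle: True

Work:
Row minimums: [-1, 3, -2] → maximin = 3
Column maximums: [4, 3, 5] → minimax = 3
Saddle point exists! Game value = 3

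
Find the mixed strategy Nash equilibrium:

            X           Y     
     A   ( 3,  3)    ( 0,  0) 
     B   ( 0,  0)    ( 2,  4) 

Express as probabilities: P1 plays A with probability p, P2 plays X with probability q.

p = 0.5714, q = 0.4

Work:
Find probabilities that make opponent indifferent:
P2 chooses q to make P1 indifferent between A and B
P1 chooses p to make P2 indifferent between X and Y
Mixed NE: P1 plays (A: 0.5714, B: 0.4286), P2 plays (X: 0.4, Y: 0.6)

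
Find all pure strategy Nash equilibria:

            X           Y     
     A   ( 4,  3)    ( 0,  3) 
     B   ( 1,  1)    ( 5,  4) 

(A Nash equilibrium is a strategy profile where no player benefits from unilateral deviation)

Nash equilibrium: (A, X), (B, Y)

Work:
Best responses:
  P1 vs X: payoffs [4, 1] → best response A (payoff 4)
  P1 vs Y: payoffs [0, 5] → best response B (payoff 5)
  P2 vs A: payoffs [3, 3] → best response X/Y (payoff 3)
  P2 vs B: payoffs [1, 4] → best response Y (payoff 4)
Mutual best responses: (A,X), (B,Y) → Nash equilibria.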